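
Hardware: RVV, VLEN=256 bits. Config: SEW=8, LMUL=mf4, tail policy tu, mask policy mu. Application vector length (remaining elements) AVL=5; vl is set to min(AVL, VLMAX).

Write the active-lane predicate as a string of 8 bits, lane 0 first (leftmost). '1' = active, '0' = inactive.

predicate = 11111000

VLMAX = (256 × 1/4) / 8 = 8 lanes
AVL=5 ≤ VLMAX=8, so vl = 5
bits (lane 0 leftmost): 11111000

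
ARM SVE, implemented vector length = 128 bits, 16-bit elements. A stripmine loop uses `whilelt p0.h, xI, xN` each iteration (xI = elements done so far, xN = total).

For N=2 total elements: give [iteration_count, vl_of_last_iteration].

[iterations, last_vl] = [1, 2]

register lanes = 128/16 = 8
N=2: ⌈2/8⌉ = 1 iters; last vl = 2 − 0×8 = 2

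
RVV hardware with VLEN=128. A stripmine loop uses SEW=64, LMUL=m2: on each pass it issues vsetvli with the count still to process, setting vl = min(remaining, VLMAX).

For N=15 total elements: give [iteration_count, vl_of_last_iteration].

[iterations, last_vl] = [4, 3]

VLMAX = VLEN×LMUL/SEW = 128×2/64 = 4
iterations = ceil(15/4) = 4; final-pass vl = 3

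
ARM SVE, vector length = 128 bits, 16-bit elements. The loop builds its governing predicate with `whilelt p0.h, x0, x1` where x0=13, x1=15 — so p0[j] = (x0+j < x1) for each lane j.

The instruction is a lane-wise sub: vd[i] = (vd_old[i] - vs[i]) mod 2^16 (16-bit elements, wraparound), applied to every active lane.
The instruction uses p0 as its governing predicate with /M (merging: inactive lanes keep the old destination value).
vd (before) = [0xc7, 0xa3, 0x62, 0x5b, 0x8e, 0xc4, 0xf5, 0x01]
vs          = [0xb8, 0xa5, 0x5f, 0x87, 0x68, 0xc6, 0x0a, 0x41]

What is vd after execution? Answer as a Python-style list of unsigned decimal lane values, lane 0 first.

vd = [15, 65534, 98, 91, 142, 196, 245, 1]

lane count: 128 div 16 = 8
active while 13+j < 15, i.e. j ∈ [0,2) capped at 8 ⇒ 2
[0] sub(0xc7,0xb8) = 0x0f
[1] sub(0xa3,0xa5) = 0xfffe
[2] tail/keep = 0x62
[3] tail/keep = 0x5b
[4] tail/keep = 0x8e
[5] tail/keep = 0xc4
[6] tail/keep = 0xf5
[7] tail/keep = 0x01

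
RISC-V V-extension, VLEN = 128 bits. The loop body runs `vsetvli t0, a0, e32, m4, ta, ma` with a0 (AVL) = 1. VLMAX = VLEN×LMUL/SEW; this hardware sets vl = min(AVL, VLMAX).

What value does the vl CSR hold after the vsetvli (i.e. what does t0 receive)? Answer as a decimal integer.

vl = 1

lanes per group: 128·4/32 = 16
vl ← min(1, 16) = 1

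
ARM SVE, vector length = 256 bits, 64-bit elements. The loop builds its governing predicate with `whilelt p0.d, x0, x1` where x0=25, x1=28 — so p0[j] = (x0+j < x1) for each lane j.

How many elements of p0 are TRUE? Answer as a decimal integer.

256-bit reg / 64-bit elem → 4 lanes
whilelt: lane j active iff 25+j < 28 → j < 3 → 3 active

vl = 3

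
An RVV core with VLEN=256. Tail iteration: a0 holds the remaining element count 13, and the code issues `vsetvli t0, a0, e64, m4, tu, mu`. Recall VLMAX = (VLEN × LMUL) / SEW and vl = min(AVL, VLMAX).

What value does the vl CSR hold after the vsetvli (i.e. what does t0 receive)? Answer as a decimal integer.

vl = 13

VLMAX = (256 × 4) / 64 = 16 lanes
AVL=13 ≤ VLMAX=16, so vl = 13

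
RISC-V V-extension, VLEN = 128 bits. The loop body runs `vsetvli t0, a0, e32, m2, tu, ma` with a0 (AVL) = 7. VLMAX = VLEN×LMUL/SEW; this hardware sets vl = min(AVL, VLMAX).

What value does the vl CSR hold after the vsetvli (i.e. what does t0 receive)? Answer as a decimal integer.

vl = 7

VLMAX = VLEN×LMUL/SEW = 128×2/32 = 8
vl ← min(7, 8) = 7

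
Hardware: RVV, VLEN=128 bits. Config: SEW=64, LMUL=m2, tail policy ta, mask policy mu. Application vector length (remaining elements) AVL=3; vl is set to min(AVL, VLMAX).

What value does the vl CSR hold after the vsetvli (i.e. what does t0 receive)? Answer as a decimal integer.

lanes per group: 128·2/64 = 4
AVL=3 ≤ VLMAX=4, so vl = 3

vl = 3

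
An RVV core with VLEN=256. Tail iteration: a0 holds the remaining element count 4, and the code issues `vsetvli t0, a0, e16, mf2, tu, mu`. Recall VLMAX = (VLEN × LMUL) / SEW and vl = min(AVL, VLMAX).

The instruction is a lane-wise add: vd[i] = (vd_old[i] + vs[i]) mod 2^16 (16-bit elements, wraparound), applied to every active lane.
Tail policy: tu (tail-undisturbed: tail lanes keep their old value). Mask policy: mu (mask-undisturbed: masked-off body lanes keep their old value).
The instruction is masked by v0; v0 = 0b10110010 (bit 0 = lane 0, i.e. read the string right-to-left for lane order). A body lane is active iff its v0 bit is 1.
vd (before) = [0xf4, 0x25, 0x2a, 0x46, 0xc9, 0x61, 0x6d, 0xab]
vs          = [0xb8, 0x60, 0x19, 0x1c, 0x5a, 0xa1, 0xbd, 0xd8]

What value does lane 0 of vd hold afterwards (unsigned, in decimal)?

VLMAX = (256 × 1/2) / 16 = 8 lanes
AVL=4 ≤ VLMAX=8, so vl = 4
[0] mask-off/keep = 0xf4
[1] add(0x25,0x60) = 0x85
[2] mask-off/keep = 0x2a
[3] mask-off/keep = 0x46
[4] tail/keep = 0xc9
[5] tail/keep = 0x61
[6] tail/keep = 0x6d
[7] tail/keep = 0xab

vd[0] = 244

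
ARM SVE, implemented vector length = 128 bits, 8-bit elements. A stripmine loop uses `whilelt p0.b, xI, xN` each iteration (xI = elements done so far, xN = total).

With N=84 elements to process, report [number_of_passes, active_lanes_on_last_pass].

[iterations, last_vl] = [6, 4]

128-bit reg / 8-bit elem → 16 lanes
iterations = ceil(84/16) = 6; final-pass vl = 4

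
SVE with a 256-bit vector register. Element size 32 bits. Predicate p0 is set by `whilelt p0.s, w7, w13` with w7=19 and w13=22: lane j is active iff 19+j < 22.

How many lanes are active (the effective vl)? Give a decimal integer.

vl = 3

256-bit reg / 32-bit elem → 8 lanes
whilelt: lane j active iff 19+j < 22 → j < 3 → 3 active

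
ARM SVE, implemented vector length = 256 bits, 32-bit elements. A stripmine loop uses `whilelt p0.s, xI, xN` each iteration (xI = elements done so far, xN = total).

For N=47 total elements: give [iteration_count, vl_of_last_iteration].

lane count: 256 div 32 = 8
47 elements at 8/iter → 6 passes, remainder 7 on the last

[iterations, last_vl] = [6, 7]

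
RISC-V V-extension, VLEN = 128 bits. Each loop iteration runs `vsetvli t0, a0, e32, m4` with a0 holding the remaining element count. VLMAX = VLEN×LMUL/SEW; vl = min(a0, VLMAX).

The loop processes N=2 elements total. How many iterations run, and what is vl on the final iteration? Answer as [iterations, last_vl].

VLMAX = (128 × 4) / 32 = 16 lanes
iterations = ceil(2/16) = 1; final-pass vl = 2

[iterations, last_vl] = [1, 2]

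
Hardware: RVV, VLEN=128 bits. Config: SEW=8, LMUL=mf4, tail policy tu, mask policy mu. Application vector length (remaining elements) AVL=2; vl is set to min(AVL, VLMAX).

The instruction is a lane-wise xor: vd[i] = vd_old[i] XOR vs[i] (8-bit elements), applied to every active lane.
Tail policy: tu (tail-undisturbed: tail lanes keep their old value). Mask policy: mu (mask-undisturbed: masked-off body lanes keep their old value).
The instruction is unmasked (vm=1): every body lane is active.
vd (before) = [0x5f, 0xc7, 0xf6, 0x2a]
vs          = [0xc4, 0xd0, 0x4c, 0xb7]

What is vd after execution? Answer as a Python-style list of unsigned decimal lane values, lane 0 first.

vd = [155, 23, 246, 42]

VLMAX = VLEN×LMUL/SEW = 128×1/4/8 = 4
AVL=2 ≤ VLMAX=4, so vl = 2
[0] xor(0x5f,0xc4) = 0x9b
[1] xor(0xc7,0xd0) = 0x17
[2] tail/keep = 0xf6
[3] tail/keep = 0x2a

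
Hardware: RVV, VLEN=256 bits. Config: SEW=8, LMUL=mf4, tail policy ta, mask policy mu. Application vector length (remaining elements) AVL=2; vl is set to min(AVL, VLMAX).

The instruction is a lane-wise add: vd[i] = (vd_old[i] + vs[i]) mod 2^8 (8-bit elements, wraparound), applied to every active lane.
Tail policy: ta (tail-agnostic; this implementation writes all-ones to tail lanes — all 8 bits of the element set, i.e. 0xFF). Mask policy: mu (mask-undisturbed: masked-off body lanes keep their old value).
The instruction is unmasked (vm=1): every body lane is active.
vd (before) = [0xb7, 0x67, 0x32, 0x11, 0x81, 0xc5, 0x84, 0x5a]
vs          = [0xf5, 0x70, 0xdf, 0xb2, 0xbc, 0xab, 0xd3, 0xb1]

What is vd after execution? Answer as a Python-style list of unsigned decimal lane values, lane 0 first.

VLMAX = VLEN×LMUL/SEW = 256×1/4/8 = 8
AVL=2 ≤ VLMAX=8, so vl = 2
lane  0: add(0xb7,0xf5) ⇒ 0xac
lane  1: add(0x67,0x70) ⇒ 0xd7
lane  2: tail/ones ⇒ 0xff
lane  3: tail/ones ⇒ 0xff
lane  4: tail/ones ⇒ 0xff
lane  5: tail/ones ⇒ 0xff
lane  6: tail/ones ⇒ 0xff
lane  7: tail/ones ⇒ 0xff

vd = [172, 215, 255, 255, 255, 255, 255, 255]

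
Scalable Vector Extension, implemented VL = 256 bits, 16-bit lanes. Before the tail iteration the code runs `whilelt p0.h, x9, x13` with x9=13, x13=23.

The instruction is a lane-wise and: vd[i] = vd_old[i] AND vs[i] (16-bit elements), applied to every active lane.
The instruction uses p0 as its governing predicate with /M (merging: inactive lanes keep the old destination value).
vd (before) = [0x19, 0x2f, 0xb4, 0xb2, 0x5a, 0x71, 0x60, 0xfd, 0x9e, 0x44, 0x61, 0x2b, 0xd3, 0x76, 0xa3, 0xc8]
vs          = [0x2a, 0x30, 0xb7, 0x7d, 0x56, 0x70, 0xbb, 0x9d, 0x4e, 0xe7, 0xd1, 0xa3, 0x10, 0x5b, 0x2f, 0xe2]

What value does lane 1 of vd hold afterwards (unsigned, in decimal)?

vd[1] = 32

lane count: 256 div 16 = 16
active while 13+j < 23, i.e. j ∈ [0,10) capped at 16 ⇒ 10
vd[0] and(0x19,0x2a) -> 0x08
vd[1] and(0x2f,0x30) -> 0x20
vd[2] and(0xb4,0xb7) -> 0xb4
vd[3] and(0xb2,0x7d) -> 0x30
vd[4] and(0x5a,0x56) -> 0x52
vd[5] and(0x71,0x70) -> 0x70
vd[6] and(0x60,0xbb) -> 0x20
vd[7] and(0xfd,0x9d) -> 0x9d
vd[8] and(0x9e,0x4e) -> 0x0e
vd[9] and(0x44,0xe7) -> 0x44
vd[10] tail/keep -> 0x61
vd[11] tail/keep -> 0x2b
vd[12] tail/keep -> 0xd3
vd[13] tail/keep -> 0x76
vd[14] tail/keep -> 0xa3
vd[15] tail/keep -> 0xc8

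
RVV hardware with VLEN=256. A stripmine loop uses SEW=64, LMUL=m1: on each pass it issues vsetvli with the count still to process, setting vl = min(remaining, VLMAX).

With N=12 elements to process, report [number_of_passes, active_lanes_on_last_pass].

lanes per group: 256·1/64 = 4
12 elements at 4/iter → 3 passes, remainder 4 on the last

[iterations, last_vl] = [3, 4]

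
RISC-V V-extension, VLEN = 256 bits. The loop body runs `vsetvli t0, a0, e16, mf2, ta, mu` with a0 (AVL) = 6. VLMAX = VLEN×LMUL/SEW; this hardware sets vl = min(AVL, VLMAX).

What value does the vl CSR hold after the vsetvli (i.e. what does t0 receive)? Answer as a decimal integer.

vl = 6

VLMAX = (256 × 1/2) / 16 = 8 lanes
vl = min(AVL, VLMAX) = min(6, 8) = 6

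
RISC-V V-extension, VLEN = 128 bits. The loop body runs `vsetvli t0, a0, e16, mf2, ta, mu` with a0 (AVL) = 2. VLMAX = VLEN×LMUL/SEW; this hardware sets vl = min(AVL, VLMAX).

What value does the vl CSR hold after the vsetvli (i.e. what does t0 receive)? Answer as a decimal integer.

vl = 2

lanes per group: 128·1/2/16 = 4
vl ← min(2, 4) = 2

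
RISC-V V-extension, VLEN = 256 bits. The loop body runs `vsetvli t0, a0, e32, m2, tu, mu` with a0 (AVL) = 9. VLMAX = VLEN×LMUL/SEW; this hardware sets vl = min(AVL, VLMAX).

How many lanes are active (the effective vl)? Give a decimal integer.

lanes per group: 256·2/32 = 16
AVL=9 ≤ VLMAX=16, so vl = 9

vl = 9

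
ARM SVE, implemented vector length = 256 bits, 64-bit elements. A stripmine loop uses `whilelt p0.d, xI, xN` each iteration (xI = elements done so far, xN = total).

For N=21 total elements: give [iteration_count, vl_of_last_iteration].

256-bit reg / 64-bit elem → 4 lanes
21 elements at 4/iter → 6 passes, remainder 1 on the last

[iterations, last_vl] = [6, 1]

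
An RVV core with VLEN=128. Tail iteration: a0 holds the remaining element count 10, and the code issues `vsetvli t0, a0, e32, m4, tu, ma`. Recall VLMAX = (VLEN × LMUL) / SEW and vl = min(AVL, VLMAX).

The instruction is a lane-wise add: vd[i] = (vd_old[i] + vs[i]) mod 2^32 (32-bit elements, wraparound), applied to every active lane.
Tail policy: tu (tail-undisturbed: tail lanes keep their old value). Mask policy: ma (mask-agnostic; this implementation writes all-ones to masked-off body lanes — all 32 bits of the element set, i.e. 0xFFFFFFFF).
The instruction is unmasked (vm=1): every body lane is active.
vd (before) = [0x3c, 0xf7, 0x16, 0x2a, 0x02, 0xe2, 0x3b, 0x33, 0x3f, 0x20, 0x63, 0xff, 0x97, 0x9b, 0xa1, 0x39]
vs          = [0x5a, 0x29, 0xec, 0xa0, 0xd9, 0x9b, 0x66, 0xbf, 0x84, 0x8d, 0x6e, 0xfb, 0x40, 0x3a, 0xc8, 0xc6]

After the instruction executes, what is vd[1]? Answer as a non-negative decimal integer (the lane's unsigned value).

VLMAX = VLEN×LMUL/SEW = 128×4/32 = 16
vl = min(AVL, VLMAX) = min(10, 16) = 10
  i=0: add(0x3c,0x5a) → 150
  i=1: add(0xf7,0x29) → 288
  i=2: add(0x16,0xec) → 258
  i=3: add(0x2a,0xa0) → 202
  i=4: add(0x02,0xd9) → 219
  i=5: add(0xe2,0x9b) → 381
  i=6: add(0x3b,0x66) → 161
  i=7: add(0x33,0xbf) → 242
  i=8: add(0x3f,0x84) → 195
  i=9: add(0x20,0x8d) → 173
  i=10: tail/keep → 99
  i=11: tail/keep → 255
  i=12: tail/keep → 151
  i=13: tail/keep → 155
  i=14: tail/keep → 161
  i=15: tail/keep → 57

vd[1] = 288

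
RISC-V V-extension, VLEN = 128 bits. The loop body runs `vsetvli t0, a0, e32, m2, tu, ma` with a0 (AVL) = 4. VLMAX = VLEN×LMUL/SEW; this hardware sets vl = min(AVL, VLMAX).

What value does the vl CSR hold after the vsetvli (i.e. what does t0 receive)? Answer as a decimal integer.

VLMAX = (128 × 2) / 32 = 8 lanes
vl ← min(4, 8) = 4

vl = 4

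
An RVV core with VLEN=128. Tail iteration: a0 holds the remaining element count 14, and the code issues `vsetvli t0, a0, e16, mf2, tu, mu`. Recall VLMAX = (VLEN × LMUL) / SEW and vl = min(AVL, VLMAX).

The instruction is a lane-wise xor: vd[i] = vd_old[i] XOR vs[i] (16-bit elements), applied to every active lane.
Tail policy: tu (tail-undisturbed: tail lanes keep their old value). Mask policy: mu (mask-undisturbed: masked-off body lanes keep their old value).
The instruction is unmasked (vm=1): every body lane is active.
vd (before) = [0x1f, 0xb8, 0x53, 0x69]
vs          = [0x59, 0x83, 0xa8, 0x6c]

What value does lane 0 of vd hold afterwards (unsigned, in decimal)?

vd[0] = 70

VLMAX = (128 × 1/2) / 16 = 4 lanes
AVL=14 > VLMAX=4, so vl = 4
[0] xor(0x1f,0x59) = 0x46
[1] xor(0xb8,0x83) = 0x3b
[2] xor(0x53,0xa8) = 0xfb
[3] xor(0x69,0x6c) = 0x05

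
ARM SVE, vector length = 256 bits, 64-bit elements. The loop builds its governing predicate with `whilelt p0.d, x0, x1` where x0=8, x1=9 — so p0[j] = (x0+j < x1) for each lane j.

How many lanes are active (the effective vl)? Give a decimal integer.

256-bit reg / 64-bit elem → 4 lanes
whilelt: lane j active iff 8+j < 9 → j < 1 → 1 active

vl = 1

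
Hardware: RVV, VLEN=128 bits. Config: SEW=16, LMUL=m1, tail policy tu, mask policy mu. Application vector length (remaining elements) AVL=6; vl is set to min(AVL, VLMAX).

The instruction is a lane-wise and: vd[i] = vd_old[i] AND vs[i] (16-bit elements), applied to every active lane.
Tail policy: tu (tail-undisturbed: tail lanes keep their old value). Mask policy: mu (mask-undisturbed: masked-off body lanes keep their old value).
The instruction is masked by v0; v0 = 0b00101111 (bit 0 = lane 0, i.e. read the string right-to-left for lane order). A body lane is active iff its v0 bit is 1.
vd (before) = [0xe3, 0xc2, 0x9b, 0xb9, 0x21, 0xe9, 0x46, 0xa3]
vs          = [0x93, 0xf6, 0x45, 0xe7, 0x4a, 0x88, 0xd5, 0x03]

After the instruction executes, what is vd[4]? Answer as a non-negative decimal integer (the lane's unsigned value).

VLMAX = VLEN×LMUL/SEW = 128×1/16 = 8
vl = min(AVL, VLMAX) = min(6, 8) = 6
vd[0] and(0xe3,0x93) -> 0x83
vd[1] and(0xc2,0xf6) -> 0xc2
vd[2] and(0x9b,0x45) -> 0x01
vd[3] and(0xb9,0xe7) -> 0xa1
vd[4] mask-off/keep -> 0x21
vd[5] and(0xe9,0x88) -> 0x88
vd[6] tail/keep -> 0x46
vd[7] tail/keep -> 0xa3

vd[4] = 33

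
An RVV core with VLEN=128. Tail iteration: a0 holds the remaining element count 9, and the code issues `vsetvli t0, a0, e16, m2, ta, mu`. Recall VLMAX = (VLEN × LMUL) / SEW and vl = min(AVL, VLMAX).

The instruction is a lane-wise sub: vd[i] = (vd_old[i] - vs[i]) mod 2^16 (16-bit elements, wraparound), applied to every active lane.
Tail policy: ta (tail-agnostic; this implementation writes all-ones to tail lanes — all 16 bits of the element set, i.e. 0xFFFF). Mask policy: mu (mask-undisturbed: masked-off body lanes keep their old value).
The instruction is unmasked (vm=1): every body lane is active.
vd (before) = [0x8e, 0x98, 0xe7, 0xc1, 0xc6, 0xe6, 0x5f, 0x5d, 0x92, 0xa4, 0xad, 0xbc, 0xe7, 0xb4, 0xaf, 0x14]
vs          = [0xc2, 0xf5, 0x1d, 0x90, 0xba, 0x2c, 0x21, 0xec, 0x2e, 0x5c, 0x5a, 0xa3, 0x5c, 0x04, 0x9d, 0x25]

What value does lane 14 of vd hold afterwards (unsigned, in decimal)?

vd[14] = 65535

VLMAX = VLEN×LMUL/SEW = 128×2/16 = 16
vl = min(AVL, VLMAX) = min(9, 16) = 9
[0] sub(0x8e,0xc2) = 0xffcc
[1] sub(0x98,0xf5) = 0xffa3
[2] sub(0xe7,0x1d) = 0xca
[3] sub(0xc1,0x90) = 0x31
[4] sub(0xc6,0xba) = 0x0c
[5] sub(0xe6,0x2c) = 0xba
[6] sub(0x5f,0x21) = 0x3e
[7] sub(0x5d,0xec) = 0xff71
[8] sub(0x92,0x2e) = 0x64
[9] tail/ones = 0xffff
[10] tail/ones = 0xffff
[11] tail/ones = 0xffff
[12] tail/ones = 0xffff
[13] tail/ones = 0xffff
[14] tail/ones = 0xffff
[15] tail/ones = 0xffff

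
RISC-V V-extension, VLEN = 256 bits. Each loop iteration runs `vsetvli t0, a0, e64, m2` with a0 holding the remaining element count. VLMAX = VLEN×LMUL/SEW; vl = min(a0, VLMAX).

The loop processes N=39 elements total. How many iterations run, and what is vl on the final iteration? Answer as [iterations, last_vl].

[iterations, last_vl] = [5, 7]

lanes per group: 256·2/64 = 8
39 elements at 8/iter → 5 passes, remainder 7 on the last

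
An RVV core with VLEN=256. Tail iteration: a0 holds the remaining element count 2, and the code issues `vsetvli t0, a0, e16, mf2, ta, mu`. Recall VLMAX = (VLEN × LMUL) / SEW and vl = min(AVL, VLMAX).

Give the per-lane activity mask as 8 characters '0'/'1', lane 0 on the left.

VLMAX = VLEN×LMUL/SEW = 256×1/2/16 = 8
AVL=2 ≤ VLMAX=8, so vl = 2
bits (lane 0 leftmost): 11000000

predicate = 11000000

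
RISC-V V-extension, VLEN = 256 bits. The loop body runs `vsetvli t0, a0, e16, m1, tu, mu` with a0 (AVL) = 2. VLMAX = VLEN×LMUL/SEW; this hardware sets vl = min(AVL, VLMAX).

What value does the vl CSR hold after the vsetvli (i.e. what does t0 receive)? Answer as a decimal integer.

vl = 2

VLMAX = (256 × 1) / 16 = 16 lanes
AVL=2 ≤ VLMAX=16, so vl = 2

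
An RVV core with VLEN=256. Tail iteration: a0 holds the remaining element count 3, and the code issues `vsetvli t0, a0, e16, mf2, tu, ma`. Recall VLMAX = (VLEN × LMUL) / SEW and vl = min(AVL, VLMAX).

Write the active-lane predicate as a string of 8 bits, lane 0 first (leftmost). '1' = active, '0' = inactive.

VLMAX = VLEN×LMUL/SEW = 256×1/2/16 = 8
AVL=3 ≤ VLMAX=8, so vl = 3
bits (lane 0 leftmost): 11100000

predicate = 11100000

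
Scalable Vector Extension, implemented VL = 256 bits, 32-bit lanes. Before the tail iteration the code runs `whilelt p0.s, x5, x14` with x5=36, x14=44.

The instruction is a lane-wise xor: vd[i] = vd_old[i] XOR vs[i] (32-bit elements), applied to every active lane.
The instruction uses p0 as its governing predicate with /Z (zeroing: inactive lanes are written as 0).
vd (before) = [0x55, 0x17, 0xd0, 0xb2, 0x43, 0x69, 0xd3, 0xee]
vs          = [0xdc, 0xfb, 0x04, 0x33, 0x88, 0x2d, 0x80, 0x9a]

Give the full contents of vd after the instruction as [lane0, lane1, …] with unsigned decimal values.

256-bit reg / 32-bit elem → 8 lanes
p0[j] = (36+j < 44); true for j=0..7 → 8 lanes set
lane  0: xor(0x55,0xdc) ⇒ 0x89
lane  1: xor(0x17,0xfb) ⇒ 0xec
lane  2: xor(0xd0,0x04) ⇒ 0xd4
lane  3: xor(0xb2,0x33) ⇒ 0x81
lane  4: xor(0x43,0x88) ⇒ 0xcb
lane  5: xor(0x69,0x2d) ⇒ 0x44
lane  6: xor(0xd3,0x80) ⇒ 0x53
lane  7: xor(0xee,0x9a) ⇒ 0x74

vd = [137, 236, 212, 129, 203, 68, 83, 116]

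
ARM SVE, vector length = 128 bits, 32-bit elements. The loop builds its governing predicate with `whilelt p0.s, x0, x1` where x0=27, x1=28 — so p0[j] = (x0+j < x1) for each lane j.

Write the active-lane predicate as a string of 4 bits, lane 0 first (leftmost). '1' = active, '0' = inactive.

lane count: 128 div 32 = 4
p0[j] = (27+j < 28); true for j=0..0 → 1 lanes set
bits (lane 0 leftmost): 1000

predicate = 1000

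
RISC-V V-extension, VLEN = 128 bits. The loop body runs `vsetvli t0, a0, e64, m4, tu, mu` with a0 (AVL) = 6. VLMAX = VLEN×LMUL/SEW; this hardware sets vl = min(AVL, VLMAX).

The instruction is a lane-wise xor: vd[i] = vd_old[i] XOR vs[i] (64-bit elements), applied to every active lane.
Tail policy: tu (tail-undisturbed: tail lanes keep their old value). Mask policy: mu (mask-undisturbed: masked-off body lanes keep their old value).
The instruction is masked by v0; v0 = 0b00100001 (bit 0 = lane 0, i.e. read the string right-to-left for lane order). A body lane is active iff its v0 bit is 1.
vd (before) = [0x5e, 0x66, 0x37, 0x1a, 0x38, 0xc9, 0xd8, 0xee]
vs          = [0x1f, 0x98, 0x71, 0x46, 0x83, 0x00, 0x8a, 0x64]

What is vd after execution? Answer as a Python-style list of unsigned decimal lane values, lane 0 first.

lanes per group: 128·4/64 = 8
vl ← min(6, 8) = 6
[0] xor(0x5e,0x1f) = 0x41
[1] mask-off/keep = 0x66
[2] mask-off/keep = 0x37
[3] mask-off/keep = 0x1a
[4] mask-off/keep = 0x38
[5] xor(0xc9,0x00) = 0xc9
[6] tail/keep = 0xd8
[7] tail/keep = 0xee

vd = [65, 102, 55, 26, 56, 201, 216, 238]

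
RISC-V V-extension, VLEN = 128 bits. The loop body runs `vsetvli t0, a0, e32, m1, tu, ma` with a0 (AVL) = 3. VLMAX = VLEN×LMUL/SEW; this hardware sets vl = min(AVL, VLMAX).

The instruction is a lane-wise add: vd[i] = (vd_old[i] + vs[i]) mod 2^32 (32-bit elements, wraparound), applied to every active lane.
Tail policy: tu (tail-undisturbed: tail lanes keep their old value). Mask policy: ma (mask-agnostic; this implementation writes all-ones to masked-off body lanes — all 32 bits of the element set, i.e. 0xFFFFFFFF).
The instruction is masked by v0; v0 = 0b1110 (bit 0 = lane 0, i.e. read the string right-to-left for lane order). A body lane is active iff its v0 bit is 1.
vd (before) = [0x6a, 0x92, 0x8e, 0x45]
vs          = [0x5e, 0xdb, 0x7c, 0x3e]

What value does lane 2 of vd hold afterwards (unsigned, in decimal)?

lanes per group: 128·1/32 = 4
vl ← min(3, 4) = 3
vd[0] mask-off/ones -> 0xffffffff
vd[1] add(0x92,0xdb) -> 0x16d
vd[2] add(0x8e,0x7c) -> 0x10a
vd[3] tail/keep -> 0x45

vd[2] = 266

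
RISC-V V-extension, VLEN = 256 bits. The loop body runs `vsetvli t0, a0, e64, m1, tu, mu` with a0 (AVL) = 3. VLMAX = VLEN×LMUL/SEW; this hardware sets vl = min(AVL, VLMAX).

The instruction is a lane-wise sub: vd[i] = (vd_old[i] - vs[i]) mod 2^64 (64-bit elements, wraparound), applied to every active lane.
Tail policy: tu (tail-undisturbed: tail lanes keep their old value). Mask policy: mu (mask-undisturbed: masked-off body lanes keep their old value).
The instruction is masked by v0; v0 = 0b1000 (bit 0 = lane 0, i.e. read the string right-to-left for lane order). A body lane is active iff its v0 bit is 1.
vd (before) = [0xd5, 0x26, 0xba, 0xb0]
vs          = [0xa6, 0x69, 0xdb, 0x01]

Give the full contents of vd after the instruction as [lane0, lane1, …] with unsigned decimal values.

vd = [213, 38, 186, 176]

VLMAX = VLEN×LMUL/SEW = 256×1/64 = 4
vl ← min(3, 4) = 3
[0] mask-off/keep = 0xd5
[1] mask-off/keep = 0x26
[2] mask-off/keep = 0xba
[3] tail/keep = 0xb0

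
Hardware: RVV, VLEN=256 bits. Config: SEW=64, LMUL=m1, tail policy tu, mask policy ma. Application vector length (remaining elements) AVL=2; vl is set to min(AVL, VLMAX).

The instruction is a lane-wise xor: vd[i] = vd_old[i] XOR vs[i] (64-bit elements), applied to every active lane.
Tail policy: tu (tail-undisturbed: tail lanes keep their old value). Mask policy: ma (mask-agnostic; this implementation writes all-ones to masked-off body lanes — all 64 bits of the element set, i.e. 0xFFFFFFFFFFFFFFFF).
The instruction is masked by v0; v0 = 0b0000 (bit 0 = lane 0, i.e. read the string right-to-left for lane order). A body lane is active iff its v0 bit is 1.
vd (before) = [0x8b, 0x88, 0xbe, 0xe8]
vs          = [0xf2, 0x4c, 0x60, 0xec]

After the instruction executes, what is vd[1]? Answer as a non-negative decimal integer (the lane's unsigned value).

vd[1] = 18446744073709551615

lanes per group: 256·1/64 = 4
vl = min(AVL, VLMAX) = min(2, 4) = 2
vd[0] mask-off/ones -> 0xffffffffffffffff
vd[1] mask-off/ones -> 0xffffffffffffffff
vd[2] tail/keep -> 0xbe
vd[3] tail/keep -> 0xe8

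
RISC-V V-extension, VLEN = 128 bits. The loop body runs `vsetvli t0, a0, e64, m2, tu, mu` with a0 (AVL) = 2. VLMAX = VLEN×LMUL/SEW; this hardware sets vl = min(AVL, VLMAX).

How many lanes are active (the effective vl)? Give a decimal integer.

VLMAX = VLEN×LMUL/SEW = 128×2/64 = 4
vl = min(AVL, VLMAX) = min(2, 4) = 2

vl = 2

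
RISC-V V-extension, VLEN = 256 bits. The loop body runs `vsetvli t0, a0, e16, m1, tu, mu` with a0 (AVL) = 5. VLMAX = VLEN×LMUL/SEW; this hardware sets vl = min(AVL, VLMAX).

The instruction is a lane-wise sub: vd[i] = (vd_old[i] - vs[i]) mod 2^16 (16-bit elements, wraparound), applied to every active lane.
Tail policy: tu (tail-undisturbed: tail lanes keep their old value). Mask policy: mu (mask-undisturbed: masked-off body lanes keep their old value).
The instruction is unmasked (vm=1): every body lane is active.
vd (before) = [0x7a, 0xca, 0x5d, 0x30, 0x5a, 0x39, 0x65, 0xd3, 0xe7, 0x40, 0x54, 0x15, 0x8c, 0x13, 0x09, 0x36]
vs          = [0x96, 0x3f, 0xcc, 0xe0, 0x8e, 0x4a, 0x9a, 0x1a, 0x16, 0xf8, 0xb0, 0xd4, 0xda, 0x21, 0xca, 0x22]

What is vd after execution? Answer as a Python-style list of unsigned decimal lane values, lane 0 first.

VLMAX = VLEN×LMUL/SEW = 256×1/16 = 16
vl ← min(5, 16) = 5
lane  0: sub(0x7a,0x96) ⇒ 0xffe4
lane  1: sub(0xca,0x3f) ⇒ 0x8b
lane  2: sub(0x5d,0xcc) ⇒ 0xff91
lane  3: sub(0x30,0xe0) ⇒ 0xff50
lane  4: sub(0x5a,0x8e) ⇒ 0xffcc
lane  5: tail/keep ⇒ 0x39
lane  6: tail/keep ⇒ 0x65
lane  7: tail/keep ⇒ 0xd3
lane  8: tail/keep ⇒ 0xe7
lane  9: tail/keep ⇒ 0x40
lane 10: tail/keep ⇒ 0x54
lane 11: tail/keep ⇒ 0x15
lane 12: tail/keep ⇒ 0x8c
lane 13: tail/keep ⇒ 0x13
lane 14: tail/keep ⇒ 0x09
lane 15: tail/keep ⇒ 0x36

vd = [65508, 139, 65425, 65360, 65484, 57, 101, 211, 231, 64, 84, 21, 140, 19, 9, 54]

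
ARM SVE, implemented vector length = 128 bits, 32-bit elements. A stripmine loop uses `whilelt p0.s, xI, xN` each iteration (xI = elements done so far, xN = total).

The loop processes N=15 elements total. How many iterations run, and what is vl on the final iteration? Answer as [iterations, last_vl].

[iterations, last_vl] = [4, 3]

128-bit reg / 32-bit elem → 4 lanes
iterations = ceil(15/4) = 4; final-pass vl = 3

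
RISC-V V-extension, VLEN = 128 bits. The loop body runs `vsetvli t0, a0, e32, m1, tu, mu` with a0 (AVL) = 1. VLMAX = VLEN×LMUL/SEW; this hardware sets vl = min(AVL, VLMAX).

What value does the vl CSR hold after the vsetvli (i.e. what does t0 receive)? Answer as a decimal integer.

lanes per group: 128·1/32 = 4
AVL=1 ≤ VLMAX=4, so vl = 1

vl = 1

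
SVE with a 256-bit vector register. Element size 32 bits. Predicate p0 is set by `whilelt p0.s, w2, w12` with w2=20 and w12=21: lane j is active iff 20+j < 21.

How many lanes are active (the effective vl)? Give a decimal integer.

vl = 1

lane count: 256 div 32 = 8
active while 20+j < 21, i.e. j ∈ [0,1) capped at 8 ⇒ 1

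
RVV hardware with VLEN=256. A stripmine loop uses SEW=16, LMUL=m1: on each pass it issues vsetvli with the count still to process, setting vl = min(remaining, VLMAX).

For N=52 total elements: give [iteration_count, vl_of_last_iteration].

lanes per group: 256·1/16 = 16
N=52: ⌈52/16⌉ = 4 iters; last vl = 52 − 3×16 = 4

[iterations, last_vl] = [4, 4]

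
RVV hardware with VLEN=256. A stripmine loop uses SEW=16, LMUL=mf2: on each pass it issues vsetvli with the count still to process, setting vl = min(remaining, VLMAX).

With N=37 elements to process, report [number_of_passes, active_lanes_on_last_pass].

[iterations, last_vl] = [5, 5]

lanes per group: 256·1/2/16 = 8
37 elements at 8/iter → 5 passes, remainder 5 on the last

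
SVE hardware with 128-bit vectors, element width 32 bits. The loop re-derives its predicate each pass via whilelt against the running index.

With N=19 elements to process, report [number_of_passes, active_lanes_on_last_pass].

register lanes = 128/32 = 4
N=19: ⌈19/4⌉ = 5 iters; last vl = 19 − 4×4 = 3

[iterations, last_vl] = [5, 3]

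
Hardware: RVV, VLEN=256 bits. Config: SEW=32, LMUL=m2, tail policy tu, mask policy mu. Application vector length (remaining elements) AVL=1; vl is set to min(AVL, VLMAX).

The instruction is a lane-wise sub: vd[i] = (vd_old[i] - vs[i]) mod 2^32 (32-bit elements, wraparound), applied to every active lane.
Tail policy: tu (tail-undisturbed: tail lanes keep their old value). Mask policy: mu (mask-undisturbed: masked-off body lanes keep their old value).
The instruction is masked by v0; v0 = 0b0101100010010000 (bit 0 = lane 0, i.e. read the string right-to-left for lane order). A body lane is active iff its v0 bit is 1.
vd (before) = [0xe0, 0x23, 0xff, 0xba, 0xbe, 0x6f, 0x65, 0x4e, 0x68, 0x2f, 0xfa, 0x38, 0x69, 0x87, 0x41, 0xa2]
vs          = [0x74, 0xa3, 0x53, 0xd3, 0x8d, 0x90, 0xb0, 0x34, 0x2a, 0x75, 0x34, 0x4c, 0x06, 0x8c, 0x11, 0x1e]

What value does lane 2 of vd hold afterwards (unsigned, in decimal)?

VLMAX = VLEN×LMUL/SEW = 256×2/32 = 16
AVL=1 ≤ VLMAX=16, so vl = 1
[0] mask-off/keep = 0xe0
[1] tail/keep = 0x23
[2] tail/keep = 0xff
[3] tail/keep = 0xba
[4] tail/keep = 0xbe
[5] tail/keep = 0x6f
[6] tail/keep = 0x65
[7] tail/keep = 0x4e
[8] tail/keep = 0x68
[9] tail/keep = 0x2f
[10] tail/keep = 0xfa
[11] tail/keep = 0x38
[12] tail/keep = 0x69
[13] tail/keep = 0x87
[14] tail/keep = 0x41
[15] tail/keep = 0xa2

vd[2] = 255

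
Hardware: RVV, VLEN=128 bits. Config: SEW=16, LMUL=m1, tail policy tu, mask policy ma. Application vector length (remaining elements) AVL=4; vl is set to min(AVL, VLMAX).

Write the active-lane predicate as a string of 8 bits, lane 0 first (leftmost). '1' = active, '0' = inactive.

predicate = 11110000

VLMAX = VLEN×LMUL/SEW = 128×1/16 = 8
AVL=4 ≤ VLMAX=8, so vl = 4
bits (lane 0 leftmost): 11110000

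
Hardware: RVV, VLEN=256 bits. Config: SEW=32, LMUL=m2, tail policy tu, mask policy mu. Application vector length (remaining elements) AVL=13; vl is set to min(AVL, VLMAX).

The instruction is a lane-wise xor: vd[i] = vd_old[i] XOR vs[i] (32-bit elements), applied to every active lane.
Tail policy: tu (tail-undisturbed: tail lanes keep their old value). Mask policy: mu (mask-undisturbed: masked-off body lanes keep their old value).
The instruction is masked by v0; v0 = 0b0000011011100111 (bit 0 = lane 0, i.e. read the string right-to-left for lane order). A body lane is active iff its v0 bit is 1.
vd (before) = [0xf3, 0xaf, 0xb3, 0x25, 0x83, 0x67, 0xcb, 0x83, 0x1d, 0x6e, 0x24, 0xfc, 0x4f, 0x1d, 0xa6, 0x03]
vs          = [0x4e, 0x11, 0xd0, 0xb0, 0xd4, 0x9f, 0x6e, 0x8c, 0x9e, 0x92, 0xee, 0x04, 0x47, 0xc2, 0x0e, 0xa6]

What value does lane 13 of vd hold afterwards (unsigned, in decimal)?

lanes per group: 256·2/32 = 16
vl ← min(13, 16) = 13
  i=0: xor(0xf3,0x4e) → 189
  i=1: xor(0xaf,0x11) → 190
  i=2: xor(0xb3,0xd0) → 99
  i=3: mask-off/keep → 37
  i=4: mask-off/keep → 131
  i=5: xor(0x67,0x9f) → 248
  i=6: xor(0xcb,0x6e) → 165
  i=7: xor(0x83,0x8c) → 15
  i=8: mask-off/keep → 29
  i=9: xor(0x6e,0x92) → 252
  i=10: xor(0x24,0xee) → 202
  i=11: mask-off/keep → 252
  i=12: mask-off/keep → 79
  i=13: tail/keep → 29
  i=14: tail/keep → 166
  i=15: tail/keep → 3

vd[13] = 29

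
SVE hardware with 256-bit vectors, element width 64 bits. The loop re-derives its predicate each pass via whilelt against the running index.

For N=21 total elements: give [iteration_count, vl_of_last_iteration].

[iterations, last_vl] = [6, 1]

register lanes = 256/64 = 4
N=21: ⌈21/4⌉ = 6 iters; last vl = 21 − 5×4 = 1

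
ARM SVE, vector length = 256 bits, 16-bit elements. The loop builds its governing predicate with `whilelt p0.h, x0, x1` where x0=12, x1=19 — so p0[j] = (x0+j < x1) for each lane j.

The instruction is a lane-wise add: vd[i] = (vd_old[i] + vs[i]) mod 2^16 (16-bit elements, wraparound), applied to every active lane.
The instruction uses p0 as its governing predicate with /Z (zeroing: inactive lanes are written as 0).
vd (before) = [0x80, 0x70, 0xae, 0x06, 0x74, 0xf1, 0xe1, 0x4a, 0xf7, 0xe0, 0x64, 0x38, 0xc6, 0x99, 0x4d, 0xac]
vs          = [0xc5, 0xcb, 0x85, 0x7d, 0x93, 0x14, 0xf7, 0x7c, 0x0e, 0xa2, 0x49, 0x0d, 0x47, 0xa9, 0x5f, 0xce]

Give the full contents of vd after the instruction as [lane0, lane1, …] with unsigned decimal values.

lane count: 256 div 16 = 16
p0[j] = (12+j < 19); true for j=0..6 → 7 lanes set
[0] add(0x80,0xc5) = 0x145
[1] add(0x70,0xcb) = 0x13b
[2] add(0xae,0x85) = 0x133
[3] add(0x06,0x7d) = 0x83
[4] add(0x74,0x93) = 0x107
[5] add(0xf1,0x14) = 0x105
[6] add(0xe1,0xf7) = 0x1d8
[7] tail/zero = 0x00
[8] tail/zero = 0x00
[9] tail/zero = 0x00
[10] tail/zero = 0x00
[11] tail/zero = 0x00
[12] tail/zero = 0x00
[13] tail/zero = 0x00
[14] tail/zero = 0x00
[15] tail/zero = 0x00

vd = [325, 315, 307, 131, 263, 261, 472, 0, 0, 0, 0, 0, 0, 0, 0, 0]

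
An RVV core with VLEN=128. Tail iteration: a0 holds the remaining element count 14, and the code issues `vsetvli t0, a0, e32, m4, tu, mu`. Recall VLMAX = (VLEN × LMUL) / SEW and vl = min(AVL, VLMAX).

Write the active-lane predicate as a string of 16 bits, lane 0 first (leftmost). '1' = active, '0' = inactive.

predicate = 1111111111111100

lanes per group: 128·4/32 = 16
AVL=14 ≤ VLMAX=16, so vl = 14
bits (lane 0 leftmost): 1111111111111100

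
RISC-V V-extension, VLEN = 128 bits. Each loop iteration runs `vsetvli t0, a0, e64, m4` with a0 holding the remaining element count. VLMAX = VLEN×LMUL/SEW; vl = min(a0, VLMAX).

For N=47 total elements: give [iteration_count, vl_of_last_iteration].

[iterations, last_vl] = [6, 7]

lanes per group: 128·4/64 = 8
N=47: ⌈47/8⌉ = 6 iters; last vl = 47 − 5×8 = 7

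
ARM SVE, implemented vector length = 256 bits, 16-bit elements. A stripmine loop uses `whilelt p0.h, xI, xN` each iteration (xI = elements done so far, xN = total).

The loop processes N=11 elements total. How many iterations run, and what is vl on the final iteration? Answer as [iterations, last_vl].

256-bit reg / 16-bit elem → 16 lanes
11 elements at 16/iter → 1 passes, remainder 11 on the last

[iterations, last_vl] = [1, 11]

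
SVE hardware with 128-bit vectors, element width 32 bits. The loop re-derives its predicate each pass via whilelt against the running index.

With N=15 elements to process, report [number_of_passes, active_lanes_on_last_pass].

register lanes = 128/32 = 4
15 elements at 4/iter → 4 passes, remainder 3 on the last

[iterations, last_vl] = [4, 3]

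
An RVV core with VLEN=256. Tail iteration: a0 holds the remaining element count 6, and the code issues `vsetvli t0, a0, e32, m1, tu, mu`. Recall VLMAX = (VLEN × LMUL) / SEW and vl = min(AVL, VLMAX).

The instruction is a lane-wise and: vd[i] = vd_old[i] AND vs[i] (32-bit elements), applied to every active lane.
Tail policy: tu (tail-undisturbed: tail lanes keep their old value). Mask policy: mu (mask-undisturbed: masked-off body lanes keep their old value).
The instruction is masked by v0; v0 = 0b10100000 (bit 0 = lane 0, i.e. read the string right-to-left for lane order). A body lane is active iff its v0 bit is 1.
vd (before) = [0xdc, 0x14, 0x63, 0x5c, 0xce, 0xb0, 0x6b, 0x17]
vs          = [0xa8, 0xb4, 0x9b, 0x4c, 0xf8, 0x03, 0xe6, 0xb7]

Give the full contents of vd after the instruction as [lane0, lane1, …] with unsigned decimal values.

VLMAX = (256 × 1) / 32 = 8 lanes
vl = min(AVL, VLMAX) = min(6, 8) = 6
vd[0] mask-off/keep -> 0xdc
vd[1] mask-off/keep -> 0x14
vd[2] mask-off/keep -> 0x63
vd[3] mask-off/keep -> 0x5c
vd[4] mask-off/keep -> 0xce
vd[5] and(0xb0,0x03) -> 0x00
vd[6] tail/keep -> 0x6b
vd[7] tail/keep -> 0x17

vd = [220, 20, 99, 92, 206, 0, 107, 23]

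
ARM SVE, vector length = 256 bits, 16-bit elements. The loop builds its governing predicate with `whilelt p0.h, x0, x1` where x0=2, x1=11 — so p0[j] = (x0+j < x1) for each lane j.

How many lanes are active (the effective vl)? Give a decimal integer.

lane count: 256 div 16 = 16
whilelt: lane j active iff 2+j < 11 → j < 9 → 9 active

vl = 9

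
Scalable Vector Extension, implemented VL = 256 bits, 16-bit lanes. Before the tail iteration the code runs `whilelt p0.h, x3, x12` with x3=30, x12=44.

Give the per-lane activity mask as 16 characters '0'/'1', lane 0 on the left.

register lanes = 256/16 = 16
p0[j] = (30+j < 44); true for j=0..13 → 14 lanes set
bits (lane 0 leftmost): 1111111111111100

predicate = 1111111111111100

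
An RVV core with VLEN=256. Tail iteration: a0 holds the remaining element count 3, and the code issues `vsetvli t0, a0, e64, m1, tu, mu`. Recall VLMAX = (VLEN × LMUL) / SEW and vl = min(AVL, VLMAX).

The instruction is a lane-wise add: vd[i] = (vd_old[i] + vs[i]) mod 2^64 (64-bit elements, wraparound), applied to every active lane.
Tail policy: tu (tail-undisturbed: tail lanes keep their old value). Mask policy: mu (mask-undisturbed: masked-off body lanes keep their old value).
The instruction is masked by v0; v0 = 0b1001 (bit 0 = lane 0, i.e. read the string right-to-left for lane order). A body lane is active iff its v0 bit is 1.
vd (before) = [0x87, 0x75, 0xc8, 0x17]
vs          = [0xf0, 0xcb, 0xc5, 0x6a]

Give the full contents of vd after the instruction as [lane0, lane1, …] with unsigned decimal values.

VLMAX = VLEN×LMUL/SEW = 256×1/64 = 4
AVL=3 ≤ VLMAX=4, so vl = 3
  i=0: add(0x87,0xf0) → 375
  i=1: mask-off/keep → 117
  i=2: mask-off/keep → 200
  i=3: tail/keep → 23

vd = [375, 117, 200, 23]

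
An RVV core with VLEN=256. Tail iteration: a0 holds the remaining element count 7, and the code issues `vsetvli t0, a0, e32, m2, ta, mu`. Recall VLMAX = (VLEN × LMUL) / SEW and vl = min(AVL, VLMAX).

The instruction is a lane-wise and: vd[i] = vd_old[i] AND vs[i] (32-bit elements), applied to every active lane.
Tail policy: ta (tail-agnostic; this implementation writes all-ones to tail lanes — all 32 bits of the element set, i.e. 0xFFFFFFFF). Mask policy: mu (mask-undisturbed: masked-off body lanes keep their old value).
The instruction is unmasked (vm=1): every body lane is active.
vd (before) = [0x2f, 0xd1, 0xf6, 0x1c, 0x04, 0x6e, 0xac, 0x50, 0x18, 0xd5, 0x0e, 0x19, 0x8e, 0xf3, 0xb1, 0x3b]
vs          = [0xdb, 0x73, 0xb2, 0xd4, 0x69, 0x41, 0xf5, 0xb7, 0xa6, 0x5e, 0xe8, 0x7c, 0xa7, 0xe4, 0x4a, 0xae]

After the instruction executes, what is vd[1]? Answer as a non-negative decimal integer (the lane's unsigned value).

VLMAX = (256 × 2) / 32 = 16 lanes
vl = min(AVL, VLMAX) = min(7, 16) = 7
[0] and(0x2f,0xdb) = 0x0b
[1] and(0xd1,0x73) = 0x51
[2] and(0xf6,0xb2) = 0xb2
[3] and(0x1c,0xd4) = 0x14
[4] and(0x04,0x69) = 0x00
[5] and(0x6e,0x41) = 0x40
[6] and(0xac,0xf5) = 0xa4
[7] tail/ones = 0xffffffff
[8] tail/ones = 0xffffffff
[9] tail/ones = 0xffffffff
[10] tail/ones = 0xffffffff
[11] tail/ones = 0xffffffff
[12] tail/ones = 0xffffffff
[13] tail/ones = 0xffffffff
[14] tail/ones = 0xffffffff
[15] tail/ones = 0xffffffff

vd[1] = 81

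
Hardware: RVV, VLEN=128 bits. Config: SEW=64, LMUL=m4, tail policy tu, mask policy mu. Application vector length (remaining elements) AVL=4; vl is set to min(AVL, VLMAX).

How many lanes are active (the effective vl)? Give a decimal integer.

lanes per group: 128·4/64 = 8
AVL=4 ≤ VLMAX=8, so vl = 4

vl = 4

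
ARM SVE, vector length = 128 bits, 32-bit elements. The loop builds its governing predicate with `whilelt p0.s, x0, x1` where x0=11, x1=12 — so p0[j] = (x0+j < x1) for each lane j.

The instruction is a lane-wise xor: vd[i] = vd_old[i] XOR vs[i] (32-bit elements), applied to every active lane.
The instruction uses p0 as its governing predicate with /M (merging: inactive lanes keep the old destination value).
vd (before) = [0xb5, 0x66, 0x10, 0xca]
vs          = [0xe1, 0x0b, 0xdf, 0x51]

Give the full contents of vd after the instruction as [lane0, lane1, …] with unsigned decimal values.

vd = [84, 102, 16, 202]

register lanes = 128/32 = 4
p0[j] = (11+j < 12); true for j=0..0 → 1 lanes set
vd[0] xor(0xb5,0xe1) -> 0x54
vd[1] tail/keep -> 0x66
vd[2] tail/keep -> 0x10
vd[3] tail/keep -> 0xca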